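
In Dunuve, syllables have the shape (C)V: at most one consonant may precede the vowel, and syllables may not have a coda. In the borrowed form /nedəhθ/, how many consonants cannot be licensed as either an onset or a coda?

2

Under (C)V, the unsyllabifiable consonants are /h/, /θ/ (no codas are permitted; onsets are limited to one consonant).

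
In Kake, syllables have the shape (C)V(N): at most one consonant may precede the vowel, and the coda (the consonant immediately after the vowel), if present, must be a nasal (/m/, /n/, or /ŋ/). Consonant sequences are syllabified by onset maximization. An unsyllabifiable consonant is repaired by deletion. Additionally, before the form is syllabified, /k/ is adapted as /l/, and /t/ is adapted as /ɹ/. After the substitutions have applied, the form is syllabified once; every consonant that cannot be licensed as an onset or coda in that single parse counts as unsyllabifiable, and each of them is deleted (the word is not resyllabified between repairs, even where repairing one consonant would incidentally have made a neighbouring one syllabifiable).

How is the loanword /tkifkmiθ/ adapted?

Substitution: /t/ → /ɹ/, /k/ → /l/, giving /ɹliflmiθ/.
The consonants /ɹ/, /f/, /l/, /θ/ cannot be parsed into a legal (C)V(N) syllable (only a nasal (/m/, /n/, or /ŋ/) is licensed in coda position; onsets are limited to one consonant).
Deletion applies to /ɹ/, /f/, /l/, /θ/.

limi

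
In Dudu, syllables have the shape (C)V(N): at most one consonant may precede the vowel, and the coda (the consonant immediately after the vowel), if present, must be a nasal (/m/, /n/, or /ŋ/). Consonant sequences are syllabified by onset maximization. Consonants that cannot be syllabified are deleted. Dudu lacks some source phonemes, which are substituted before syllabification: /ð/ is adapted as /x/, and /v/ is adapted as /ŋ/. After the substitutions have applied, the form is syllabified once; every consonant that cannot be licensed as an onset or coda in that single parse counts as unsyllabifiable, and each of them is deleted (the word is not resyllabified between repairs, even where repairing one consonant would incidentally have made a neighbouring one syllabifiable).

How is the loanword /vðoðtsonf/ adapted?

xoson

Substitution: /v/ → /ŋ/, /ð/ → /x/, giving /ŋxoxtsonf/.
The consonants /ŋ/, /x/, /t/, /f/ cannot be parsed into a legal (C)V(N) syllable (only a nasal (/m/, /n/, or /ŋ/) is licensed in coda position; onsets are limited to one consonant).
Deleting the stranded consonants removes /ŋ/, /x/, /t/, /f/.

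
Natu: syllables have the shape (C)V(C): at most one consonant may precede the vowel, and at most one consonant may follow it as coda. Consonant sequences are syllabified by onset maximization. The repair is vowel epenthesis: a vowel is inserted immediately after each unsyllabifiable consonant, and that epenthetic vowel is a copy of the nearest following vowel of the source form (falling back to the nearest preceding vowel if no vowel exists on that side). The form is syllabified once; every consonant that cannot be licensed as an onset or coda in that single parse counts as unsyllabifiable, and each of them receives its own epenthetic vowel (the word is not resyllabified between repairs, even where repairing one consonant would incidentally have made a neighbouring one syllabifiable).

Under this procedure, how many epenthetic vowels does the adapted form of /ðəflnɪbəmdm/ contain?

The unsyllabifiable consonants are /l/, /d/, /m/; each receives one epenthetic vowel.

3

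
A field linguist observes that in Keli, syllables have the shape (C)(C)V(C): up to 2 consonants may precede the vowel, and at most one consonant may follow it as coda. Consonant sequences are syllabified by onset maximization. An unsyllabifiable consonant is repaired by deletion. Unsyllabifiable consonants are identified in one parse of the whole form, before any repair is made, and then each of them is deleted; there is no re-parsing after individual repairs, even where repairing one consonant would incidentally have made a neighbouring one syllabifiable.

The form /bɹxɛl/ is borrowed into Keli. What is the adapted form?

ɹxɛl

The consonants /b/ cannot be parsed into a legal (C)(C)V(C) syllable (at most one coda consonant is licensed; onsets may contain at most 2 consonants).
Each unlicensed consonant is deleted: /b/.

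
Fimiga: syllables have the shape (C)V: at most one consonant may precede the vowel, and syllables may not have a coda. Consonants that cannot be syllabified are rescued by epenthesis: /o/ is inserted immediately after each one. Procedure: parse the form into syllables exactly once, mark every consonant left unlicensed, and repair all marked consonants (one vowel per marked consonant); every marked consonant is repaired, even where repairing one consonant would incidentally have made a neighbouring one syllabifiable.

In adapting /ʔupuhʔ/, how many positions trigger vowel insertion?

2

The unsyllabifiable consonants are /h/, /ʔ/; each receives one epenthetic vowel.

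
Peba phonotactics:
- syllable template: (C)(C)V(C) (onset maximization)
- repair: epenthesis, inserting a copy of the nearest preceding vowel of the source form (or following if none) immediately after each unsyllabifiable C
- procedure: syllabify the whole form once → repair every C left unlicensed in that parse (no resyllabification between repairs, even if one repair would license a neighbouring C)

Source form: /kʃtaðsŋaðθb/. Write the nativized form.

The consonants /k/, /θ/, /b/ cannot be parsed into a legal (C)(C)V(C) syllable (at most one coda consonant is licensed; onsets may contain at most 2 consonants).
Inserting the epenthetic vowel yields /k/ → /ka/, /θ/ → /θa/, /b/ → /ba/.

kaʃtaðsŋaðθaba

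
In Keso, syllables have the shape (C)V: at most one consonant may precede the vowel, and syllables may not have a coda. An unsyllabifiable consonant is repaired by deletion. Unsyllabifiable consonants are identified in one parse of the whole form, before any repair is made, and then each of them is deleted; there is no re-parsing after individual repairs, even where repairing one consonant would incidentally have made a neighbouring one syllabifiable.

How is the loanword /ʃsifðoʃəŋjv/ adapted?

siðoʃə

Under (C)V, the unsyllabifiable consonants are /ʃ/, /f/, /ŋ/, /j/, /v/ (no codas are permitted; onsets are limited to one consonant).
Each unlicensed consonant is deleted: /ʃ/, /f/, /ŋ/, /j/, /v/.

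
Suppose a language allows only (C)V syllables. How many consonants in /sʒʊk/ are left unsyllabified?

2

Under (C)V, the unsyllabifiable consonants are /s/, /k/ (no codas are permitted; onsets are limited to one consonant).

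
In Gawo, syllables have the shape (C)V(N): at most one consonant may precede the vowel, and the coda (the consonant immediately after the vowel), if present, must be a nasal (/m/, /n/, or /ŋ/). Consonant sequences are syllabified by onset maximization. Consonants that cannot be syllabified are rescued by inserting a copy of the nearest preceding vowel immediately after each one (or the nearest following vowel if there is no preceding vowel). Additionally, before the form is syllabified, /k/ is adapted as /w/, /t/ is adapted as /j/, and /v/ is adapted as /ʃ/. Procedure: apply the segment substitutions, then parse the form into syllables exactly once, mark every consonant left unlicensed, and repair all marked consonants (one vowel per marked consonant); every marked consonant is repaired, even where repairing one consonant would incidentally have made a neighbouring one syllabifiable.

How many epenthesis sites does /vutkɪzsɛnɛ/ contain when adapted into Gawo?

After substitution the input is /ʃujwɪzsɛnɛ/.
The unsyllabifiable consonants are /j/, /z/; each receives one epenthetic vowel.

2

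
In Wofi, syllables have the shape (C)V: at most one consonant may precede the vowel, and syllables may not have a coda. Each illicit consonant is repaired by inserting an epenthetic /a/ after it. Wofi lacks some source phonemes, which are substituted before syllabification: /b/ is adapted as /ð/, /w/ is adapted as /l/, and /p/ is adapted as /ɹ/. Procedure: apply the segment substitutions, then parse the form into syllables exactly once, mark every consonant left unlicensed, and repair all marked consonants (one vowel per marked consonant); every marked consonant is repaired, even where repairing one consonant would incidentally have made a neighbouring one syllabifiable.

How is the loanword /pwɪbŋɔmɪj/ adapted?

Substitution: /p/ → /ɹ/, /w/ → /l/, /b/ → /ð/, giving /ɹlɪðŋɔmɪj/.
Under (C)V, the unsyllabifiable consonants are /ɹ/, /ð/, /j/ (no codas are permitted; onsets are limited to one consonant).
Epenthesis after each stranded consonant: /ɹ/ → /ɹa/, /ð/ → /ða/, /j/ → /ja/.

ɹalɪðaŋɔmɪja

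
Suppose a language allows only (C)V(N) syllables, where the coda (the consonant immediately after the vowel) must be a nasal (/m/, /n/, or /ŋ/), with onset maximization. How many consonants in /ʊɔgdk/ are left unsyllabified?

3

The consonants /g/, /d/, /k/ cannot be parsed into a legal (C)V(N) syllable (only a nasal (/m/, /n/, or /ŋ/) is licensed in coda position; onsets are limited to one consonant).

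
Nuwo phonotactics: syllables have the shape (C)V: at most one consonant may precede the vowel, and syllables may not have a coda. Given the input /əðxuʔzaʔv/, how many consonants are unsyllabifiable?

Syllabifying with onset maximization leaves /ð/, /ʔ/, /ʔ/, /v/ stranded (no codas are permitted; onsets are limited to one consonant).

4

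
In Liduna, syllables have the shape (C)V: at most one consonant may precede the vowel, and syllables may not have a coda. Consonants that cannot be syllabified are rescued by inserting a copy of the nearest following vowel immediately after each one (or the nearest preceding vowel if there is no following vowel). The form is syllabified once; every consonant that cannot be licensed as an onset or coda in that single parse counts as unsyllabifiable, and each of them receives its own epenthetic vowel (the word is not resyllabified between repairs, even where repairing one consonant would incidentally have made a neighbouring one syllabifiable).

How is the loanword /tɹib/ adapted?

Under (C)V, the unsyllabifiable consonants are /t/, /b/ (no codas are permitted; onsets are limited to one consonant).
Epenthesis after each stranded consonant: /t/ → /ti/, /b/ → /bi/.

tiɹibi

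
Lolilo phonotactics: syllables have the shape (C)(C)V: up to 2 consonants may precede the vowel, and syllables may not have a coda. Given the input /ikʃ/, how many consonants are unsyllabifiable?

2

Syllabifying with onset maximization leaves /k/, /ʃ/ stranded (no codas are permitted; onsets may contain at most 2 consonants).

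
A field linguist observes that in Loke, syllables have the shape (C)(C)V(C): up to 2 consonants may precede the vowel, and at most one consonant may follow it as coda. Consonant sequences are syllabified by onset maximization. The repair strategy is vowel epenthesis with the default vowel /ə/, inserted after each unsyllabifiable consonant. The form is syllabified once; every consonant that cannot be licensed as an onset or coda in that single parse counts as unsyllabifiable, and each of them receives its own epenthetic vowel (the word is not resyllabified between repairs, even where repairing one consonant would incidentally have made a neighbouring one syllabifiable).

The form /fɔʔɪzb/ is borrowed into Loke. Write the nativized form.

The consonants /b/ cannot be parsed into a legal (C)(C)V(C) syllable (at most one coda consonant is licensed; onsets may contain at most 2 consonants).
Each unlicensed consonant becomes the onset of a new syllable: /b/ → /bə/.

fɔʔɪzbə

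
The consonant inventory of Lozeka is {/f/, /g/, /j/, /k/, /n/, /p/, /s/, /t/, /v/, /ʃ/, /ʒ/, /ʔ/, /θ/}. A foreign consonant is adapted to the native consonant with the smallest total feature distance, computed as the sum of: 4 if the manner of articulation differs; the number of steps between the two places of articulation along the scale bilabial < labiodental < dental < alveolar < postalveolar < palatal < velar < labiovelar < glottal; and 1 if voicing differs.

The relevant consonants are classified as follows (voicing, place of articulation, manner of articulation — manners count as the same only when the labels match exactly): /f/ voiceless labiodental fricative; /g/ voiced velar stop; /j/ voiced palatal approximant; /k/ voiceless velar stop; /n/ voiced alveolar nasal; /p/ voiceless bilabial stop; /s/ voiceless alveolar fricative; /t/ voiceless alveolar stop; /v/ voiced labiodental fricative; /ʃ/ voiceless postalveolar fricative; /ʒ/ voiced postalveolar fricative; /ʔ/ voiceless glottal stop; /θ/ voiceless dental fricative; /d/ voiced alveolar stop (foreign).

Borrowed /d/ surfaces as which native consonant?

/t/ is closest: same manner (stop), place distance 0 (alveolar→alveolar), voicing differs (+1); total 1. Next closest is /g/ at distance 3.

t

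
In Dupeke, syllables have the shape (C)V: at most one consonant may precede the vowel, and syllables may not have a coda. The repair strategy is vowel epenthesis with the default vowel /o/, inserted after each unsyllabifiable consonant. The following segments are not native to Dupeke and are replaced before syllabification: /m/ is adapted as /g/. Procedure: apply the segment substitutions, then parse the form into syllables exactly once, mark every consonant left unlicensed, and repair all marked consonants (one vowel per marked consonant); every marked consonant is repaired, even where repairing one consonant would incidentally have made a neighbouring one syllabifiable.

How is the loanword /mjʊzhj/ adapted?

gojʊzohojo

Substitution: /m/ → /g/, giving /gjʊzhj/.
Syllabifying with onset maximization leaves /g/, /z/, /h/, /j/ stranded (no codas are permitted; onsets are limited to one consonant).
Each unlicensed consonant becomes the onset of a new syllable: /g/ → /go/, /z/ → /zo/, /h/ → /ho/, /j/ → /jo/.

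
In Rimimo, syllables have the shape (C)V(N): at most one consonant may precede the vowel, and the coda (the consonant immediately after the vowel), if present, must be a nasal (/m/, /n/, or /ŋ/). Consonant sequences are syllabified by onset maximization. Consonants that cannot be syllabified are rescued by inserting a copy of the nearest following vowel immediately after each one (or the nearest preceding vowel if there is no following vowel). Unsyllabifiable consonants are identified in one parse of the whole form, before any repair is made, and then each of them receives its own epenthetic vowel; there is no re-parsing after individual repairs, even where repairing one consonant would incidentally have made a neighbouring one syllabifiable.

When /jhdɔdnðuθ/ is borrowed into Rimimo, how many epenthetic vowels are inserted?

The unsyllabifiable consonants are /j/, /h/, /d/, /n/, /θ/; each receives one epenthetic vowel.

5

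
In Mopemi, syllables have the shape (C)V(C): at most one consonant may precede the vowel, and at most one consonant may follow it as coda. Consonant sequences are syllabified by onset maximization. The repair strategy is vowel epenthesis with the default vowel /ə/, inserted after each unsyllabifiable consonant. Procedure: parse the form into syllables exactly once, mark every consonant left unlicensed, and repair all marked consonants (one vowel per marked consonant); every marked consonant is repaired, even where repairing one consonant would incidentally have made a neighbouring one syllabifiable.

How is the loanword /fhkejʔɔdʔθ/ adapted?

Under (C)V(C), the unsyllabifiable consonants are /f/, /h/, /ʔ/, /θ/ (at most one coda consonant is licensed; onsets are limited to one consonant).
Inserting the epenthetic vowel yields /f/ → /fə/, /h/ → /hə/, /ʔ/ → /ʔə/, /θ/ → /θə/.

fəhəkejʔɔdʔəθə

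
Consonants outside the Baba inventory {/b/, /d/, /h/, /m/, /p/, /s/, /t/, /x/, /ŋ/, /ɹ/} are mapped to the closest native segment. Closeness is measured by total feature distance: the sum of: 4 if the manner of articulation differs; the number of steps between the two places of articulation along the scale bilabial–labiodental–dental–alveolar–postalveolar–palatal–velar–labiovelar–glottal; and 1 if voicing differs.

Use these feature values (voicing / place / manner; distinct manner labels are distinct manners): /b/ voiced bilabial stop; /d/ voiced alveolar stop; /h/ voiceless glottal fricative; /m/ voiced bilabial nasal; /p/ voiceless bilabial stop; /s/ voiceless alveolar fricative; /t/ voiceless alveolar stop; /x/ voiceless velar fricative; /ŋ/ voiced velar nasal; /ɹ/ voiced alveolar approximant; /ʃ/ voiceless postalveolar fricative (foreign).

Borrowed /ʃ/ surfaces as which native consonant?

s

/s/ is closest: same manner (fricative), place distance 1 (postalveolar→alveolar), same voicing; total 1. Next closest is /x/ at distance 2.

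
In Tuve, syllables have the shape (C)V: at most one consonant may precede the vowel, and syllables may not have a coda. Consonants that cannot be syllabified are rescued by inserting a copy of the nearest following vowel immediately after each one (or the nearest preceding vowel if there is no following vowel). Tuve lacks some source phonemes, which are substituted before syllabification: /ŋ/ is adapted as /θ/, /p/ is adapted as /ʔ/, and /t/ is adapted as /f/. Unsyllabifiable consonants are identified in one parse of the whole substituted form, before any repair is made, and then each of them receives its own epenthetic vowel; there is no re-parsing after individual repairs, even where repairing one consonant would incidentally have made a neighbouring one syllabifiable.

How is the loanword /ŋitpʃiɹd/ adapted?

θifiʔiʃiɹidi

Substitution: /ŋ/ → /θ/, /t/ → /f/, /p/ → /ʔ/, giving /θifʔʃiɹd/.
Syllabifying with onset maximization leaves /f/, /ʔ/, /ɹ/, /d/ stranded (no codas are permitted; onsets are limited to one consonant).
Inserting the epenthetic vowel yields /f/ → /fi/, /ʔ/ → /ʔi/, /ɹ/ → /ɹi/, /d/ → /di/.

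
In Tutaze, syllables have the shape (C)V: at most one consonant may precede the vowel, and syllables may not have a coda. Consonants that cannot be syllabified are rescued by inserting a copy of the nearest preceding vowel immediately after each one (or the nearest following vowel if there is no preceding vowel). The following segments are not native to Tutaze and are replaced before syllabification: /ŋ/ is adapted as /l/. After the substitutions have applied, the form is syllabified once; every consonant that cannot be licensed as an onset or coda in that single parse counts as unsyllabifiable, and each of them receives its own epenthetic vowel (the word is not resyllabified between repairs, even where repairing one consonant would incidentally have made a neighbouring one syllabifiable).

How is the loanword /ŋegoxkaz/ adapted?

Substitution: /ŋ/ → /l/, giving /legoxkaz/.
The consonants /x/, /z/ cannot be parsed into a legal (C)V syllable (no codas are permitted; onsets are limited to one consonant).
Epenthesis after each stranded consonant: /x/ → /xo/, /z/ → /za/.

legoxokaza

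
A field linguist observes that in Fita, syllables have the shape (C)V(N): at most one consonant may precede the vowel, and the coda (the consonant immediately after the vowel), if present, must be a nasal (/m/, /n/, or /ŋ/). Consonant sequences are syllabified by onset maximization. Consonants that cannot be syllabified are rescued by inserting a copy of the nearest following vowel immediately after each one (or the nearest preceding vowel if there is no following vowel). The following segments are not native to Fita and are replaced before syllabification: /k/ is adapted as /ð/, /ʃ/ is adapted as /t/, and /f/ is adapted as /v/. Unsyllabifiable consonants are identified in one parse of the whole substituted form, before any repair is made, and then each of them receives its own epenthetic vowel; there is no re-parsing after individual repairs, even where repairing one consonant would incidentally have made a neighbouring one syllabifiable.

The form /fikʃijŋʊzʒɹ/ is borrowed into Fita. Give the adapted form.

viðitijʊŋʊzʊʒʊɹʊ

Substitution: /f/ → /v/, /k/ → /ð/, /ʃ/ → /t/, giving /viðtijŋʊzʒɹ/.
The consonants /ð/, /j/, /z/, /ʒ/, /ɹ/ cannot be parsed into a legal (C)V(N) syllable (only a nasal (/m/, /n/, or /ŋ/) is licensed in coda position; onsets are limited to one consonant).
Each unlicensed consonant becomes the onset of a new syllable: /ð/ → /ði/, /j/ → /jʊ/, /z/ → /zʊ/, /ʒ/ → /ʒʊ/, /ɹ/ → /ɹʊ/.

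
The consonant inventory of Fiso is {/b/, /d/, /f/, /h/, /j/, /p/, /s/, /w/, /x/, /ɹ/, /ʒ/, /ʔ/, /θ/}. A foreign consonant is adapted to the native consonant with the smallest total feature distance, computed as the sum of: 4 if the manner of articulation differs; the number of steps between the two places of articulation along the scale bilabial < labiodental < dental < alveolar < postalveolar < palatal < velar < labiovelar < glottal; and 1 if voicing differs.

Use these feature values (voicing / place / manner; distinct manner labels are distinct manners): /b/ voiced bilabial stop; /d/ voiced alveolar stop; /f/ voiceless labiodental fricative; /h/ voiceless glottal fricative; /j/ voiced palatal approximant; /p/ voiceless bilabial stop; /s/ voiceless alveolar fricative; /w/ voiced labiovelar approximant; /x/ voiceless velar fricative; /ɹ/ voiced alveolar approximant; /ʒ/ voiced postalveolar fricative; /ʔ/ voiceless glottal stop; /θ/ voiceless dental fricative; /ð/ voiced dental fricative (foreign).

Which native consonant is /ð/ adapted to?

θ

/θ/ is closest: same manner (fricative), place distance 0 (dental→dental), voicing differs (+1); total 1. Next closest is /f/ at distance 2.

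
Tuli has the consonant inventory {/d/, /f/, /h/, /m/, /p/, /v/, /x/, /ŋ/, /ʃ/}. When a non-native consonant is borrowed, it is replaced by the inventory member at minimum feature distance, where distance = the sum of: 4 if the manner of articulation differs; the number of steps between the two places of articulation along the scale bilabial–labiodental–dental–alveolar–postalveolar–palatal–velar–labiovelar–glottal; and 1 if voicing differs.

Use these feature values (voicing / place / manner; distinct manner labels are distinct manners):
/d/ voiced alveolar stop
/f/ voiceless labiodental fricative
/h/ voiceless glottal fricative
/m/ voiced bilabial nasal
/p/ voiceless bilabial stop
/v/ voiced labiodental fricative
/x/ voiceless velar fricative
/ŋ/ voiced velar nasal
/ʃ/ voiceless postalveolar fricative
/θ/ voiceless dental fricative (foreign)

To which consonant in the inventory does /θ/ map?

/f/ is closest: same manner (fricative), place distance 1 (dental→labiodental), same voicing; total 1. Next closest is /v/ at distance 2.

f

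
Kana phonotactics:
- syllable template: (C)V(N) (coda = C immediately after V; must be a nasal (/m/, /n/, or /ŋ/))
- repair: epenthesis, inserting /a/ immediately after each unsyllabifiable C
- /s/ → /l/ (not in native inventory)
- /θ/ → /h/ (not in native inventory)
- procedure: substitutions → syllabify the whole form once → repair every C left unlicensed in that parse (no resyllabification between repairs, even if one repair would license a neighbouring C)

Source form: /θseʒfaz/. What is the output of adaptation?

Substitution: /θ/ → /h/, /s/ → /l/, giving /hleʒfaz/.
The consonants /h/, /ʒ/, /z/ cannot be parsed into a legal (C)V(N) syllable (only a nasal (/m/, /n/, or /ŋ/) is licensed in coda position; onsets are limited to one consonant).
Epenthesis after each stranded consonant: /h/ → /ha/, /ʒ/ → /ʒa/, /z/ → /za/.

haleʒafaza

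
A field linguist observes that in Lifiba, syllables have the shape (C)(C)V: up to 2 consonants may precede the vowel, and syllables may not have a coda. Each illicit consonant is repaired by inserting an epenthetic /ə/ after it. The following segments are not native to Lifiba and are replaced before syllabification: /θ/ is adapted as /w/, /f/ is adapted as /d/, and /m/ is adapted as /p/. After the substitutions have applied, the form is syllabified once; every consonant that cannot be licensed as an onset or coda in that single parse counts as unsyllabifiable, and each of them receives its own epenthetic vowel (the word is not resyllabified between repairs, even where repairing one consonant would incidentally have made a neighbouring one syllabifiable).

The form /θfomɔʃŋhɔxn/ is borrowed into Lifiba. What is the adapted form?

wdopɔʃəŋhɔxənə

Substitution: /θ/ → /w/, /f/ → /d/, /m/ → /p/, giving /wdopɔʃŋhɔxn/.
Under (C)(C)V, the unsyllabifiable consonants are /ʃ/, /x/, /n/ (no codas are permitted; onsets may contain at most 2 consonants).
Each unlicensed consonant becomes the onset of a new syllable: /ʃ/ → /ʃə/, /x/ → /xə/, /n/ → /nə/.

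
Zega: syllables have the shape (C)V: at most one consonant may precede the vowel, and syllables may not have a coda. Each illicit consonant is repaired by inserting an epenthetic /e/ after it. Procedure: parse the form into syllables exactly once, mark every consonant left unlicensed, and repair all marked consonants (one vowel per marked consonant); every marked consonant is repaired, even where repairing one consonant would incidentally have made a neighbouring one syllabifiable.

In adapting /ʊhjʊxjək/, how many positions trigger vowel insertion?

3

The unsyllabifiable consonants are /h/, /x/, /k/; each receives one epenthetic vowel.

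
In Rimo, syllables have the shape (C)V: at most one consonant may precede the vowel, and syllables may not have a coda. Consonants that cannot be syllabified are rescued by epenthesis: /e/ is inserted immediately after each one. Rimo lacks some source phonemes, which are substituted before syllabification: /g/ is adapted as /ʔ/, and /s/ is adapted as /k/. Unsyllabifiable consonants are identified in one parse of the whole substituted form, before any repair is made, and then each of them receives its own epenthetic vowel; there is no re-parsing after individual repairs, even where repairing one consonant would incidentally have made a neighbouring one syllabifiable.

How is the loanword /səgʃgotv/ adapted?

kəʔeʃeʔoteve

Substitution: /s/ → /k/, /g/ → /ʔ/, giving /kəʔʃʔotv/.
The consonants /ʔ/, /ʃ/, /t/, /v/ cannot be parsed into a legal (C)V syllable (no codas are permitted; onsets are limited to one consonant).
Inserting the epenthetic vowel yields /ʔ/ → /ʔe/, /ʃ/ → /ʃe/, /t/ → /te/, /v/ → /ve/.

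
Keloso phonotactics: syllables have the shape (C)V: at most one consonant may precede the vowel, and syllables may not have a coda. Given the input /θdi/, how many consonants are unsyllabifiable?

Under (C)V, the unsyllabifiable consonants are /θ/ (no codas are permitted; onsets are limited to one consonant).

1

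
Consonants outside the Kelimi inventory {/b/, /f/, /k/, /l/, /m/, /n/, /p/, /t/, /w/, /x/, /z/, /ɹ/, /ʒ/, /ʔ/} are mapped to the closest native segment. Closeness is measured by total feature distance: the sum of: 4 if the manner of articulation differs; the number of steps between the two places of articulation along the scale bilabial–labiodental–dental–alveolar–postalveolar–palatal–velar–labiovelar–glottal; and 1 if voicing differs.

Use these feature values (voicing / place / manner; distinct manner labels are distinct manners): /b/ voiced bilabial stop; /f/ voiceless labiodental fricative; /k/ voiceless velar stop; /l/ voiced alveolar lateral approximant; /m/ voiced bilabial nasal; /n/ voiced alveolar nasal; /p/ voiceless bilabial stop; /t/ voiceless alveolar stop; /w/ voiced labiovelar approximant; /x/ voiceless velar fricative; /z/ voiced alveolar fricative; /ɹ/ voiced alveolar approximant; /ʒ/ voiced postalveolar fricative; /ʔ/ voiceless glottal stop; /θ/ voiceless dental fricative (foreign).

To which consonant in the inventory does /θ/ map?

/f/ is closest: same manner (fricative), place distance 1 (dental→labiodental), same voicing; total 1. Next closest is /z/ at distance 2.

f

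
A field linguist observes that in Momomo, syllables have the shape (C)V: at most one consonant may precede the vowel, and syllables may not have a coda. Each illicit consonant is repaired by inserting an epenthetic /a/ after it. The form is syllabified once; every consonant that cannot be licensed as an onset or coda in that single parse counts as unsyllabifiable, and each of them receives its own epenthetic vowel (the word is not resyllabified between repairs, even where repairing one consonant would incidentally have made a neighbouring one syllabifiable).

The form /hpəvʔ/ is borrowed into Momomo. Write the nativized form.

Under (C)V, the unsyllabifiable consonants are /h/, /v/, /ʔ/ (no codas are permitted; onsets are limited to one consonant).
Each unlicensed consonant becomes the onset of a new syllable: /h/ → /ha/, /v/ → /va/, /ʔ/ → /ʔa/.

hapəvaʔa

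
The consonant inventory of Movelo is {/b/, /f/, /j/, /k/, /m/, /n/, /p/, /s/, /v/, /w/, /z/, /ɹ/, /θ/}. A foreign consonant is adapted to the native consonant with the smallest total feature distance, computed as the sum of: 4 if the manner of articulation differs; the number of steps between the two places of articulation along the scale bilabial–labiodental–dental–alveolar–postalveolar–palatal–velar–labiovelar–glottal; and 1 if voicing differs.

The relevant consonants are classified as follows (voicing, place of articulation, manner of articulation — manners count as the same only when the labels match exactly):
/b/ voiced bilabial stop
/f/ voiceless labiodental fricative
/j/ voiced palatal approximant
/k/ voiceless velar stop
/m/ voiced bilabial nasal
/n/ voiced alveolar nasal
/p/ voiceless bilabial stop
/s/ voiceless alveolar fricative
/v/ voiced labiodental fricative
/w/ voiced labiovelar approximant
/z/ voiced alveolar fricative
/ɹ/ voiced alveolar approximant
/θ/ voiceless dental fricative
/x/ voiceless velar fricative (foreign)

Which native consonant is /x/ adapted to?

/s/ is closest: same manner (fricative), place distance 3 (velar→alveolar), same voicing; total 3. Next closest is /k/ at distance 4.

s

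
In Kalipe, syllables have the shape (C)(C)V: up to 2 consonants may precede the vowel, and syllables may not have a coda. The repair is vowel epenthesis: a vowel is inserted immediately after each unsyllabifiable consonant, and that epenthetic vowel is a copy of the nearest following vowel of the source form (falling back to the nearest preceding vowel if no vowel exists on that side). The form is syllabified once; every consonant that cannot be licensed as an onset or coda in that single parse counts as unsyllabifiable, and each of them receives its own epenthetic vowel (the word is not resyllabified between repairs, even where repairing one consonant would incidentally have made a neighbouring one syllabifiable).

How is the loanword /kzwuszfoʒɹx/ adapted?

kuzwusozfoʒoɹoxo

Syllabifying with onset maximization leaves /k/, /s/, /ʒ/, /ɹ/, /x/ stranded (no codas are permitted; onsets may contain at most 2 consonants).
Epenthesis after each stranded consonant: /k/ → /ku/, /s/ → /so/, /ʒ/ → /ʒo/, /ɹ/ → /ɹo/, /x/ → /xo/.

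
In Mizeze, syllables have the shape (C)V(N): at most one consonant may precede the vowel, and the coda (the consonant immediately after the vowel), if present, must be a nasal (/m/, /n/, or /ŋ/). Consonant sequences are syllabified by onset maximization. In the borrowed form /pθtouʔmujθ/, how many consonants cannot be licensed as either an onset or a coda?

5

Under (C)V(N), the unsyllabifiable consonants are /p/, /θ/, /ʔ/, /j/, /θ/ (only a nasal (/m/, /n/, or /ŋ/) is licensed in coda position; onsets are limited to one consonant).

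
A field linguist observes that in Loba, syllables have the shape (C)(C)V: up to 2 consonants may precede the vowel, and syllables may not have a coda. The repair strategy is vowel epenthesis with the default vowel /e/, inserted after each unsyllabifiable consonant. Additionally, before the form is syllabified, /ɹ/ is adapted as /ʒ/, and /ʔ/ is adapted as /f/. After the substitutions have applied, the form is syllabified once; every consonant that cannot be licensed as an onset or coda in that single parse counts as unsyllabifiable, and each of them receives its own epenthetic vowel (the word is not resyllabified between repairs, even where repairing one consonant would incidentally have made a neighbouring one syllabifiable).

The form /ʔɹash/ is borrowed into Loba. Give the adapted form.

fʒasehe

Substitution: /ʔ/ → /f/, /ɹ/ → /ʒ/, giving /fʒash/.
Syllabifying with onset maximization leaves /s/, /h/ stranded (no codas are permitted; onsets may contain at most 2 consonants).
Each unlicensed consonant becomes the onset of a new syllable: /s/ → /se/, /h/ → /he/.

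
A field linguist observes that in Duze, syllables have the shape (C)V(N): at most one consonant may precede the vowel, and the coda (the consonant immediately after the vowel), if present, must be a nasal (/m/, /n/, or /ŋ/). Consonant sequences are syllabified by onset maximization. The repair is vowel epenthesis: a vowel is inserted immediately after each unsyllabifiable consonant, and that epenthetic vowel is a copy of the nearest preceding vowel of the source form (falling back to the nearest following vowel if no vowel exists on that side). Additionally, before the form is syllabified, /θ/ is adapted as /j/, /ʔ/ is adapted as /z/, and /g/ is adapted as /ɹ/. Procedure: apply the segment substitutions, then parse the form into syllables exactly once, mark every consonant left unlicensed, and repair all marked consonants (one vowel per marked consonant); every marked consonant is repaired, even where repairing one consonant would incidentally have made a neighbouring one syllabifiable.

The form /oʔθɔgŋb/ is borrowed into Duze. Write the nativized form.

ozojɔɹɔŋɔbɔ

Substitution: /ʔ/ → /z/, /θ/ → /j/, /g/ → /ɹ/, giving /ozjɔɹŋb/.
The consonants /z/, /ɹ/, /ŋ/, /b/ cannot be parsed into a legal (C)V(N) syllable (only a nasal (/m/, /n/, or /ŋ/) is licensed in coda position; onsets are limited to one consonant).
Inserting the epenthetic vowel yields /z/ → /zo/, /ɹ/ → /ɹɔ/, /ŋ/ → /ŋɔ/, /b/ → /bɔ/.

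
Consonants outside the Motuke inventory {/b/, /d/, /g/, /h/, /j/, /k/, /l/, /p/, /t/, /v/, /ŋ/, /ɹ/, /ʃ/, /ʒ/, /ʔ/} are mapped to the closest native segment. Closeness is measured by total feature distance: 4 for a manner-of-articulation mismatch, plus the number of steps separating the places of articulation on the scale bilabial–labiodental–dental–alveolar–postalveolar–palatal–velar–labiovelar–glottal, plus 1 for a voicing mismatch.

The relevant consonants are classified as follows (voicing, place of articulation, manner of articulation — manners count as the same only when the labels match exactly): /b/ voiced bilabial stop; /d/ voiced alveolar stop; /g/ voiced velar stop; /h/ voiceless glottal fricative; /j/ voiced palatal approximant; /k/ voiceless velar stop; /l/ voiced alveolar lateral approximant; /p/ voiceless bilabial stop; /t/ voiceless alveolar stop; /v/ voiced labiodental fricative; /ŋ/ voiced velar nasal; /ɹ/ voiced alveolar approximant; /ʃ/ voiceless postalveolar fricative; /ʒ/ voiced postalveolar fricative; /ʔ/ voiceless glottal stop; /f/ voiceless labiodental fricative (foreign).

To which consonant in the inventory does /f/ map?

/v/ is closest: same manner (fricative), place distance 0 (labiodental→labiodental), voicing differs (+1); total 1. Next closest is /ʃ/ at distance 3.

v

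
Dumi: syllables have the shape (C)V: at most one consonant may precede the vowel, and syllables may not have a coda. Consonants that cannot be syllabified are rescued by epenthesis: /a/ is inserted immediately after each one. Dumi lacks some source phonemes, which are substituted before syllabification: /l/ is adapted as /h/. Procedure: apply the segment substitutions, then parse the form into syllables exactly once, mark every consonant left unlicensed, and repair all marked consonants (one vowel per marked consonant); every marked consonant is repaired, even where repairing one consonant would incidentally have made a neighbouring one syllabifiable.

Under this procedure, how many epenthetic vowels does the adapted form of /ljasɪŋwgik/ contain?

4

After substitution the input is /hjasɪŋwgik/.
The unsyllabifiable consonants are /h/, /ŋ/, /w/, /k/; each receives one epenthetic vowel.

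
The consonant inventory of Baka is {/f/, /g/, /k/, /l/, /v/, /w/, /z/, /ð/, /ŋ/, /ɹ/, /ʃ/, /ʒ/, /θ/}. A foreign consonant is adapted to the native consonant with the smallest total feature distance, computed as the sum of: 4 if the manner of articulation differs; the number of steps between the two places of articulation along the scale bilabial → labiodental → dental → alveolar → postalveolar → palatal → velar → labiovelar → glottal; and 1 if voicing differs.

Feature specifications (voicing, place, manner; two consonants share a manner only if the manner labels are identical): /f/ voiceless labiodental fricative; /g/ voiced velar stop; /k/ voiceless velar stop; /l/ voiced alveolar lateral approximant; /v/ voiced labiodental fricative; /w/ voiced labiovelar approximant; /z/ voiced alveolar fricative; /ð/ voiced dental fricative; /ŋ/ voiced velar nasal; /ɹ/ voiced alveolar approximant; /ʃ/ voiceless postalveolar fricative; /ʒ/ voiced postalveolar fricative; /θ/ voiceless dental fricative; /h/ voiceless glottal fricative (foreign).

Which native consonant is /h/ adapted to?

/ʃ/ is closest: same manner (fricative), place distance 4 (glottal→postalveolar), same voicing; total 4. Next closest is /ʒ/ at distance 5.

ʃ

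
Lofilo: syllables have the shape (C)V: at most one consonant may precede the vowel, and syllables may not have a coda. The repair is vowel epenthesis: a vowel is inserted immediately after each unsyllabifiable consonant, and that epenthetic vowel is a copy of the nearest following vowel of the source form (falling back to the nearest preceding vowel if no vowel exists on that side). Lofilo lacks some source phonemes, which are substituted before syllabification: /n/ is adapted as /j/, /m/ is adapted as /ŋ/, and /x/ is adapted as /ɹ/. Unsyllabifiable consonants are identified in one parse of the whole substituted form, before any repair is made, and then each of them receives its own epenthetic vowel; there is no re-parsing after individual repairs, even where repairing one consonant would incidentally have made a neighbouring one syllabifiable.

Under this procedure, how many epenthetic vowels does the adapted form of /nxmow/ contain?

3

After substitution the input is /jɹŋow/.
The unsyllabifiable consonants are /j/, /ɹ/, /w/; each receives one epenthetic vowel.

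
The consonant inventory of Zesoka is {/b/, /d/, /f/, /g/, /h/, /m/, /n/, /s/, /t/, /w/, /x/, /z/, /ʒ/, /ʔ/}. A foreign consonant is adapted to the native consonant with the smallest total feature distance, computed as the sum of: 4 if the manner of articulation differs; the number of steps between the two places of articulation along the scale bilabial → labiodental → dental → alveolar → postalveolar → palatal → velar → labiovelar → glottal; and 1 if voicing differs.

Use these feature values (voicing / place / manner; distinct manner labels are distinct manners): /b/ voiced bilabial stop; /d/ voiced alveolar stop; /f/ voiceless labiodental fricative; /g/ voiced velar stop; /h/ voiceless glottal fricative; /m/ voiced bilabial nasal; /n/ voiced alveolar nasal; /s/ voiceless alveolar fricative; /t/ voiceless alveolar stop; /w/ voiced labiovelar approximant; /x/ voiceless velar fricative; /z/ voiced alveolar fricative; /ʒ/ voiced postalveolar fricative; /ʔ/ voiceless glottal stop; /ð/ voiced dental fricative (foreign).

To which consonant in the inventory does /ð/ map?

/z/ is closest: same manner (fricative), place distance 1 (dental→alveolar), same voicing; total 1. Next closest is /f/ at distance 2.

z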